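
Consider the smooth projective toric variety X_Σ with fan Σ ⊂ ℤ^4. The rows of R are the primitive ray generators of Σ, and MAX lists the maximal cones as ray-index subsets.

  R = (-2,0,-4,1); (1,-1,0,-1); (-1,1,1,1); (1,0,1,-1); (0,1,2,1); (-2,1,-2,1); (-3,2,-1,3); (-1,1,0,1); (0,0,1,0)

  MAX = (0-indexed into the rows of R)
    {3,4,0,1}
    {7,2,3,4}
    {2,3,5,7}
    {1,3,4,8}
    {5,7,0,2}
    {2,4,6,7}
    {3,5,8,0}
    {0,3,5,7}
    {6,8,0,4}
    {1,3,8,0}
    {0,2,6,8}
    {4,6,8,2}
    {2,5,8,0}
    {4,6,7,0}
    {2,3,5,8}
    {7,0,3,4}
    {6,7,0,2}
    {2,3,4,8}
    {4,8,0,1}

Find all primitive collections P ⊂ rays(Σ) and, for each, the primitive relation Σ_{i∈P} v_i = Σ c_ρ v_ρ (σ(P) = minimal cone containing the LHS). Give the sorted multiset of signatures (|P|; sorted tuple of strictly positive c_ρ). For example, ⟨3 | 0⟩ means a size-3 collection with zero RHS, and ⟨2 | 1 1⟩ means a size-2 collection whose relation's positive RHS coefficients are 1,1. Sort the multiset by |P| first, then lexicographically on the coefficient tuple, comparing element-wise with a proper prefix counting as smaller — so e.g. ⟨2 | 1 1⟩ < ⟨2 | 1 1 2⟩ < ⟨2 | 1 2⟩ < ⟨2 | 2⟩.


|primitive collections| = 11. Relations:

  P = {1,7}:  v_{1} + v_{7} = 0  so sig = ⟨2 | 0⟩
  P = {1,2}:  v_{1} + v_{2} = v_{8}  so sig = ⟨2 | 1⟩
  P = {7,8}:  v_{7} + v_{8} = v_{2}  so sig = ⟨2 | 1⟩
  P = {1,5}:  v_{1} + v_{5} = v_{0} + v_{3} + v_{8}  so sig = ⟨2 | 1 1 1⟩
  P = {1,6}:  v_{1} + v_{6} = v_{0} + v_{4} + v_{8}  so sig = ⟨2 | 1 1 1⟩
  P = {5,6}:  v_{5} + v_{6} = v_{0} + v_{2} + 2·v_{7}  so sig = ⟨2 | 1 1 2⟩
  P = {3,6}:  v_{3} + v_{6} = 2·v_{7}  so sig = ⟨2 | 2⟩
  P = {4,5}:  v_{4} + v_{5} = 2·v_{7}  so sig = ⟨2 | 2⟩
  P = {0,2,3}:  v_{0} + v_{2} + v_{3} = v_{5}  so sig = ⟨3 | 1⟩
  P = {0,2,4}:  v_{0} + v_{2} + v_{4} = v_{6}  so sig = ⟨3 | 1⟩
  P = {0,3,4,8}:  v_{0} + v_{3} + v_{4} + v_{8} = v_{7}  so sig = ⟨4 | 1⟩

Hence PRS(X_Σ) =
    ⟨2 | 0⟩
    ⟨2 | 1⟩
    ⟨2 | 1⟩
    ⟨2 | 1 1 1⟩
    ⟨2 | 1 1 1⟩
    ⟨2 | 1 1 2⟩
    ⟨2 | 2⟩
    ⟨2 | 2⟩
    ⟨3 | 1⟩
    ⟨3 | 1⟩
    ⟨4 | 1⟩


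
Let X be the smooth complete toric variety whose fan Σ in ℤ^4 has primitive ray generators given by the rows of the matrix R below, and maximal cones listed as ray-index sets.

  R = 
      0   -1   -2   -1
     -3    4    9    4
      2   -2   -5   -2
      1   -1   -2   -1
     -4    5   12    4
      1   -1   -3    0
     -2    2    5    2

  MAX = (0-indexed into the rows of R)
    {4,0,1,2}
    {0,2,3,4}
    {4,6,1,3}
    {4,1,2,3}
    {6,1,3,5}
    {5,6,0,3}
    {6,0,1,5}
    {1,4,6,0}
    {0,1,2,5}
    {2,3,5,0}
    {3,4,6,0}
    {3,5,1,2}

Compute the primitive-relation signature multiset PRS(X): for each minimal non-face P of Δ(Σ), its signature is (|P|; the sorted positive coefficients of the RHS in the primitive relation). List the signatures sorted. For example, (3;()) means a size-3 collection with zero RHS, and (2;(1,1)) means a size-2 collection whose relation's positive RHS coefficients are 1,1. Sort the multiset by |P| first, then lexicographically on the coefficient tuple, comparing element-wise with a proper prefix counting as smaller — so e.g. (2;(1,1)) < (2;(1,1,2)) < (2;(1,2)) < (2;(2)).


3 minimal non-faces of Δ(Σ) (on 7 rays):

  • {2,6}:  v_{2} + v_{6} = 0  ⇒ sig = (2;())
  • {4,5}:  v_{4} + v_{5} = v_{1}  ⇒ sig = (2;(1))
  • {0,1,3}:  v_{0} + v_{1} + v_{3} = v_{6}  ⇒ sig = (3;(1))

so the primitive-relation signature multiset is
    (2;())
    (2;(1))
    (3;(1))


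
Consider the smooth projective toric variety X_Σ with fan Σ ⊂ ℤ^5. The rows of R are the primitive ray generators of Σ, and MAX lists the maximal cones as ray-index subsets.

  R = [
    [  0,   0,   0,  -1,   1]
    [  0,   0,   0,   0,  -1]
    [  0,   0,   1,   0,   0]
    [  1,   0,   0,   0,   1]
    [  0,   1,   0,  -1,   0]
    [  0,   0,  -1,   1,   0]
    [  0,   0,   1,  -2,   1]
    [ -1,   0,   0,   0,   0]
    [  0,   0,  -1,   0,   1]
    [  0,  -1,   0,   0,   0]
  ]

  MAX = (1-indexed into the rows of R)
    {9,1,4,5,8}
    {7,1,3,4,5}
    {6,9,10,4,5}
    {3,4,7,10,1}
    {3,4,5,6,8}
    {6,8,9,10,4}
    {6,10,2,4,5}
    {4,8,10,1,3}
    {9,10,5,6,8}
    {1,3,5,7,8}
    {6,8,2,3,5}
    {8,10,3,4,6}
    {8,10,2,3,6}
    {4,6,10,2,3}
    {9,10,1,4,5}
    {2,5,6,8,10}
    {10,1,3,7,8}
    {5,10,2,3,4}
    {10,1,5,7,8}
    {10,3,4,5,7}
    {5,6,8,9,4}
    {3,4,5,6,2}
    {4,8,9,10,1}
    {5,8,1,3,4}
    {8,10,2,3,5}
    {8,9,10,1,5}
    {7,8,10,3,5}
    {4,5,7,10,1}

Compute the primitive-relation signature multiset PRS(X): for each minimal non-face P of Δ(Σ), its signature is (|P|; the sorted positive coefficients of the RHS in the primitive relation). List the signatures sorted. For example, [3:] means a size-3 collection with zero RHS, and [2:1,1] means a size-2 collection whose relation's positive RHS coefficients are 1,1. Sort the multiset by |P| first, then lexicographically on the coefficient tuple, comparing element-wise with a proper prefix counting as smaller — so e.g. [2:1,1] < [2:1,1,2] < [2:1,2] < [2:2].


12 collections generate NE(X_Σ); each relation:

  P = {1,6}:  v_{1} + v_{6} = v_{9}  ⇒ sig = [2:1]
  P = {6,7}:  v_{6} + v_{7} = v_{1}  ⇒ sig = [2:1]
  P = {1,2}:  v_{1} + v_{2} = v_{5} + v_{10}  ⇒ sig = [2:1,1]
  P = {3,9}:  v_{3} + v_{9} = v_{4} + v_{8}  ⇒ sig = [2:1,1]
  P = {2,9}:  v_{2} + v_{9} = v_{5} + v_{6} + v_{10}  ⇒ sig = [2:1,1,1]
  P = {2,7}:  v_{2} + v_{7} = v_{3} + 2·v_{5} + 2·v_{10}  ⇒ sig = [2:1,2,2]
  P = {7,9}:  v_{7} + v_{9} = 2·v_{1}  ⇒ sig = [2:2]
  P = {2,4,8}:  v_{2} + v_{4} + v_{8} = 0  ⇒ sig = [3:]
  P = {4,7,8}:  v_{4} + v_{7} + v_{8} = 2·v_{1} + v_{3}  ⇒ sig = [3:1,2]
  P = {3,5,6,10}:  v_{3} + v_{5} + v_{6} + v_{10} = 0  ⇒ sig = [4:]
  P = {1,3,5,10}:  v_{1} + v_{3} + v_{5} + v_{10} = v_{7}  ⇒ sig = [4:1]
  P = {4,5,8,10}:  v_{4} + v_{5} + v_{8} + v_{10} = v_{1}  ⇒ sig = [4:1]

Sorted signature multiset PRS(X):
{ [2:1] ×2,  [2:1,1] ×2,  [2:1,1,1],  [2:1,2,2],  [2:2],  [3:],  [3:1,2],  [4:],  [4:1] ×2 }


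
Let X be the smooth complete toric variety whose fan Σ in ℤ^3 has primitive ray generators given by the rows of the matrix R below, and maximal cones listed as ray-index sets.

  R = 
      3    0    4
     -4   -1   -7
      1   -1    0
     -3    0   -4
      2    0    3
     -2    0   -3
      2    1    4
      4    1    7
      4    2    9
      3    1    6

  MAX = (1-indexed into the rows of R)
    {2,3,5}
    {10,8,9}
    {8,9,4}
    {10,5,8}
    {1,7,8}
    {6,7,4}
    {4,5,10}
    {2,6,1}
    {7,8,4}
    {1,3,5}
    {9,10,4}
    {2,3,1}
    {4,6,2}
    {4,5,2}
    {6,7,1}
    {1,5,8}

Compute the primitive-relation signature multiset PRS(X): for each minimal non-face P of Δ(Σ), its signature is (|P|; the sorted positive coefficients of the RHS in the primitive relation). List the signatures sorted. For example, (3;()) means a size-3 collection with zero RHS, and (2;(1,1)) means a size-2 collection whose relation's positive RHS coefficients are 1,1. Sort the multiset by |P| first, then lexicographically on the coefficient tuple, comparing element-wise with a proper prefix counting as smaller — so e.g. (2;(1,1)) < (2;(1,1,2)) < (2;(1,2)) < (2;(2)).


The 24 primitive collections of Σ (r=10, n=3):

  P = {1,4}:  v_{1} + v_{4} = 0 — sig = (2;())
  P = {2,8}:  v_{2} + v_{8} = 0 — sig = (2;())
  P = {5,6}:  v_{5} + v_{6} = 0 — sig = (2;())
  P = {2,7}:  v_{2} + v_{7} = v_{6} — sig = (2;(1))
  P = {3,7}:  v_{3} + v_{7} = v_{1} — sig = (2;(1))
  P = {5,7}:  v_{5} + v_{7} = v_{8} — sig = (2;(1))
  P = {6,8}:  v_{6} + v_{8} = v_{7} — sig = (2;(1))
  P = {1,9}:  v_{1} + v_{9} = v_{8} + v_{10} — sig = (2;(1,1))
  P = {1,10}:  v_{1} + v_{10} = v_{5} + v_{8} — sig = (2;(1,1))
  P = {2,9}:  v_{2} + v_{9} = v_{4} + v_{10} — sig = (2;(1,1))
  P = {2,10}:  v_{2} + v_{10} = v_{4} + v_{5} — sig = (2;(1,1))
  P = {3,4}:  v_{3} + v_{4} = v_{2} + v_{5} — sig = (2;(1,1))
  P = {3,6}:  v_{3} + v_{6} = v_{1} + v_{2} — sig = (2;(1,1))
  P = {3,8}:  v_{3} + v_{8} = v_{1} + v_{5} — sig = (2;(1,1))
  P = {3,9}:  v_{3} + v_{9} = v_{5} + v_{10} — sig = (2;(1,1))
  P = {6,10}:  v_{6} + v_{10} = v_{4} + v_{8} — sig = (2;(1,1))
  P = {7,10}:  v_{7} + v_{10} = v_{4} + 2·v_{8} — sig = (2;(1,2))
  P = {3,10}:  v_{3} + v_{10} = 2·v_{5} — sig = (2;(2))
  P = {5,9}:  v_{5} + v_{9} = 2·v_{10} — sig = (2;(2))
  P = {6,9}:  v_{6} + v_{9} = 2·v_{4} + 2·v_{8} — sig = (2;(2,2))
  P = {7,9}:  v_{7} + v_{9} = 2·v_{4} + 3·v_{8} — sig = (2;(2,3))
  P = {1,2,5}:  v_{1} + v_{2} + v_{5} = v_{3} — sig = (3;(1))
  P = {4,5,8}:  v_{4} + v_{5} + v_{8} = v_{10} — sig = (3;(1))
  P = {4,8,10}:  v_{4} + v_{8} + v_{10} = v_{9} — sig = (3;(1))

Hence PRS(X_Σ) =
    |P|=2: 21 collections, coeffs (), (), (), (1), (1), (1), (1), (1,1), (1,1), (1,1), (1,1), (1,1), (1,1), (1,1), (1,1), (1,1), (1,2), (2), (2), (2,2), (2,3)
    |P|=3: 3 collections, coeffs (1), (1), (1)


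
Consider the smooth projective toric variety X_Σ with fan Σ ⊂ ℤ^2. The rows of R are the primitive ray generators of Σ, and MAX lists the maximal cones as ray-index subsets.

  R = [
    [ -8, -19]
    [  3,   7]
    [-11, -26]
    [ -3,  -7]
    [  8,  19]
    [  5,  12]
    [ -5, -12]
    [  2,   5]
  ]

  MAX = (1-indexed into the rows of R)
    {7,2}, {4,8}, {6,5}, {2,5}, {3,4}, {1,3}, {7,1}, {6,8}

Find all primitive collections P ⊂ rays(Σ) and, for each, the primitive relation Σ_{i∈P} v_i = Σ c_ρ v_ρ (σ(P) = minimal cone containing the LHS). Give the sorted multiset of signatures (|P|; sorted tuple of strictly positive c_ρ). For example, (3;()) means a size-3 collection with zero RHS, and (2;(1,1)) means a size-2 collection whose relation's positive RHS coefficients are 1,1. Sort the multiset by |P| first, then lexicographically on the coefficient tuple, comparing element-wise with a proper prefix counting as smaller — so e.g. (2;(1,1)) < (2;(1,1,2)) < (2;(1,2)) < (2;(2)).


20 minimal non-faces of Δ(Σ) (on 8 rays):

  • {1,5}:  v_{1} + v_{5} = 0 ; sig = (2;())
  • {2,4}:  v_{2} + v_{4} = 0 ; sig = (2;())
  • {6,7}:  v_{6} + v_{7} = 0 ; sig = (2;())
  • {1,2}:  v_{1} + v_{2} = v_{7} ; sig = (2;(1))
  • {1,4}:  v_{1} + v_{4} = v_{3} ; sig = (2;(1))
  • {1,6}:  v_{1} + v_{6} = v_{4} ; sig = (2;(1))
  • {2,3}:  v_{2} + v_{3} = v_{1} ; sig = (2;(1))
  • {2,6}:  v_{2} + v_{6} = v_{5} ; sig = (2;(1))
  • {2,8}:  v_{2} + v_{8} = v_{6} ; sig = (2;(1))
  • {3,5}:  v_{3} + v_{5} = v_{4} ; sig = (2;(1))
  • {4,5}:  v_{4} + v_{5} = v_{6} ; sig = (2;(1))
  • {4,6}:  v_{4} + v_{6} = v_{8} ; sig = (2;(1))
  • {4,7}:  v_{4} + v_{7} = v_{1} ; sig = (2;(1))
  • {5,7}:  v_{5} + v_{7} = v_{2} ; sig = (2;(1))
  • {7,8}:  v_{7} + v_{8} = v_{4} ; sig = (2;(1))
  • {1,8}:  v_{1} + v_{8} = 2·v_{4} ; sig = (2;(2))
  • {3,6}:  v_{3} + v_{6} = 2·v_{4} ; sig = (2;(2))
  • {3,7}:  v_{3} + v_{7} = 2·v_{1} ; sig = (2;(2))
  • {5,8}:  v_{5} + v_{8} = 2·v_{6} ; sig = (2;(2))
  • {3,8}:  v_{3} + v_{8} = 3·v_{4} ; sig = (2;(3))

Signatures (|P|; sorted positive RHS coefficients), sorted:
    (2;())
    (2;())
    (2;())
    (2;(1))
    (2;(1))
    (2;(1))
    (2;(1))
    (2;(1))
    (2;(1))
    (2;(1))
    (2;(1))
    (2;(1))
    (2;(1))
    (2;(1))
    (2;(1))
    (2;(2))
    (2;(2))
    (2;(2))
    (2;(2))
    (2;(3))


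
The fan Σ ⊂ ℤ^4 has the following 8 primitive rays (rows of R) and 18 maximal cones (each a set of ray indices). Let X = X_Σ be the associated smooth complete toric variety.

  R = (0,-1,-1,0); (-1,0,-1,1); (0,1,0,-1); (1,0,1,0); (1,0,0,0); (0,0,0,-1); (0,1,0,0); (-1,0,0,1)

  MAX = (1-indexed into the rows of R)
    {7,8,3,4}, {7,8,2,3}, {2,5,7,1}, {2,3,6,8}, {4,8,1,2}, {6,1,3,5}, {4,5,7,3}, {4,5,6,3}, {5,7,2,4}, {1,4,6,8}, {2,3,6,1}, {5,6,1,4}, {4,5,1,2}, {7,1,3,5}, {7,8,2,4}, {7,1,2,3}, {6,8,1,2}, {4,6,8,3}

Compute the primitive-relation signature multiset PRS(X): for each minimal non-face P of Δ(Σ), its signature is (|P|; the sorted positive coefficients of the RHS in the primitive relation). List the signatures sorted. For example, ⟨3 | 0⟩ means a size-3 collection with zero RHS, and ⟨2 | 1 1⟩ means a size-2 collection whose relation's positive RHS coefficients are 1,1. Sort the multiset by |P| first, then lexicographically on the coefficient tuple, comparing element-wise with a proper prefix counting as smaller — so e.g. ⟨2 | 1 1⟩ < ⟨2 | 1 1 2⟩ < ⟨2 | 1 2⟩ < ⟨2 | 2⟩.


Minimal non-faces — 10 found among 8 rays, 18 max cones:

  {6,7}:  v_{6} + v_{7} = v_{3}  so sig = ⟨2 | 1⟩
  {5,8}:  v_{5} + v_{8} = v_{2} + v_{4}  so sig = ⟨2 | 1 1⟩
  {2,4,6}:  v_{2} + v_{4} + v_{6} = 0  so sig = ⟨3 | 0⟩
  {1,4,7}:  v_{1} + v_{4} + v_{7} = v_{5}  so sig = ⟨3 | 1⟩
  {1,7,8}:  v_{1} + v_{7} + v_{8} = v_{2}  so sig = ⟨3 | 1⟩
  {2,3,4}:  v_{2} + v_{3} + v_{4} = v_{7}  so sig = ⟨3 | 1⟩
  {1,3,4}:  v_{1} + v_{3} + v_{4} = v_{5} + v_{6}  so sig = ⟨3 | 1 1⟩
  {1,3,8}:  v_{1} + v_{3} + v_{8} = v_{2} + v_{6}  so sig = ⟨3 | 1 1⟩
  {2,5,6}:  v_{2} + v_{5} + v_{6} = v_{1} + v_{7}  so sig = ⟨3 | 1 1⟩
  {2,3,5}:  v_{2} + v_{3} + v_{5} = v_{1} + 2·v_{7}  so sig = ⟨3 | 1 2⟩

Hence PRS(X_Σ) =
    |P|=2: 2 collections, coeffs (1), (1,1)
    |P|=3: 8 collections, coeffs (), (1), (1), (1), (1,1), (1,1), (1,1), (1,2)


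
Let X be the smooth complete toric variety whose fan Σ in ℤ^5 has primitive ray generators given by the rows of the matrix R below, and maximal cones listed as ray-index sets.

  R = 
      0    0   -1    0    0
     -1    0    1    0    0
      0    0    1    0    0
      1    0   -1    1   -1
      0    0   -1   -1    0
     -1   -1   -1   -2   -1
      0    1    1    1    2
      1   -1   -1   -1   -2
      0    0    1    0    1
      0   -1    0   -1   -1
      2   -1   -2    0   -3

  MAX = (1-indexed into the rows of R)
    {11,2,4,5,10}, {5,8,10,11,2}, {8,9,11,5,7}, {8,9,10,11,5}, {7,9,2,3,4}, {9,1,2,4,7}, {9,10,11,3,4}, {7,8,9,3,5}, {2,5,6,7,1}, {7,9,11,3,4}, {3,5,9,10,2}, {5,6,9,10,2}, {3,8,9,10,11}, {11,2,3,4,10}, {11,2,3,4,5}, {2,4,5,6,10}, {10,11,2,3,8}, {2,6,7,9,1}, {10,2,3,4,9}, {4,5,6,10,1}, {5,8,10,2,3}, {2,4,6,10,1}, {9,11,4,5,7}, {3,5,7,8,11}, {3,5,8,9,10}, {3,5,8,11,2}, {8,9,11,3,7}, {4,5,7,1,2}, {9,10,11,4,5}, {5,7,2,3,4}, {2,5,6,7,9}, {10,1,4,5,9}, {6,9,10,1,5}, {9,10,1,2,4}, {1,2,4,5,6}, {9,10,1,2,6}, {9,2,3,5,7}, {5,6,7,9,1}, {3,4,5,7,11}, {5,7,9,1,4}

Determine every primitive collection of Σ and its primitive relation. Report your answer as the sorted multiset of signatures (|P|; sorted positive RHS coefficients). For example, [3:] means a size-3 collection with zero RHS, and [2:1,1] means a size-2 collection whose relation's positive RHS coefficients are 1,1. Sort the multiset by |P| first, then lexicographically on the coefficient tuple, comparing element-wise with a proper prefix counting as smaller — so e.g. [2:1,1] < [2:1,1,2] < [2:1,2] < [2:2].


|primitive collections| = 21. Relations:

  P = {1,3}:  v_{1} + v_{3} = 0  so sig = [2:]
  P = {4,8}:  v_{4} + v_{8} = v_{11}  so sig = [2:1]
  P = {7,10}:  v_{7} + v_{10} = v_{9}  so sig = [2:1]
  P = {1,8}:  v_{1} + v_{8} = v_{4} + v_{5} + v_{10}  so sig = [2:1,1,1]
  P = {3,6}:  v_{3} + v_{6} = v_{2} + v_{5} + v_{10}  so sig = [2:1,1,1]
  P = {1,11}:  v_{1} + v_{11} = 2·v_{4} + v_{5} + v_{10}  so sig = [2:1,1,2]
  P = {6,8}:  v_{6} + v_{8} = v_{2} + v_{4} + 2·v_{5} + 2·v_{10}  so sig = [2:1,1,2,2]
  P = {6,11}:  v_{6} + v_{11} = v_{2} + 2·v_{4} + 2·v_{5} + 2·v_{10}  so sig = [2:1,2,2,2]
  P = {2,7,8}:  v_{2} + v_{7} + v_{8} = v_{3}  so sig = [3:1]
  P = {4,6,7}:  v_{4} + v_{6} + v_{7} = v_{1}  so sig = [3:1]
  P = {2,7,11}:  v_{2} + v_{7} + v_{11} = v_{3} + v_{4}  so sig = [3:1,1]
  P = {2,8,9}:  v_{2} + v_{8} + v_{9} = v_{3} + v_{10}  so sig = [3:1,1]
  P = {4,6,9}:  v_{4} + v_{6} + v_{9} = v_{1} + v_{10}  so sig = [3:1,1]
  P = {2,9,11}:  v_{2} + v_{9} + v_{11} = v_{3} + v_{4} + v_{10}  so sig = [3:1,1,1]
  P = {2,4,5,9}:  v_{2} + v_{4} + v_{5} + v_{9} = 0  so sig = [4:]
  P = {1,2,5,10}:  v_{1} + v_{2} + v_{5} + v_{10} = v_{6}  so sig = [4:1]
  P = {3,4,5,10}:  v_{3} + v_{4} + v_{5} + v_{10} = v_{8}  so sig = [4:1]
  P = {1,2,5,9}:  v_{1} + v_{2} + v_{5} + v_{9} = v_{6} + v_{7}  so sig = [4:1,1]
  P = {3,4,5,9}:  v_{3} + v_{4} + v_{5} + v_{9} = v_{7} + v_{8}  so sig = [4:1,1]
  P = {3,5,9,11}:  v_{3} + v_{5} + v_{9} + v_{11} = v_{7} + 2·v_{8}  so sig = [4:1,2]
  P = {3,5,10,11}:  v_{3} + v_{5} + v_{10} + v_{11} = 2·v_{8}  so sig = [4:2]

Signatures (|P|; sorted positive RHS coefficients), sorted:
    [2:]
    [2:1]
    [2:1]
    [2:1,1,1]
    [2:1,1,1]
    [2:1,1,2]
    [2:1,1,2,2]
    [2:1,2,2,2]
    [3:1]
    [3:1]
    [3:1,1]
    [3:1,1]
    [3:1,1]
    [3:1,1,1]
    [4:]
    [4:1]
    [4:1]
    [4:1,1]
    [4:1,1]
    [4:1,2]
    [4:2]


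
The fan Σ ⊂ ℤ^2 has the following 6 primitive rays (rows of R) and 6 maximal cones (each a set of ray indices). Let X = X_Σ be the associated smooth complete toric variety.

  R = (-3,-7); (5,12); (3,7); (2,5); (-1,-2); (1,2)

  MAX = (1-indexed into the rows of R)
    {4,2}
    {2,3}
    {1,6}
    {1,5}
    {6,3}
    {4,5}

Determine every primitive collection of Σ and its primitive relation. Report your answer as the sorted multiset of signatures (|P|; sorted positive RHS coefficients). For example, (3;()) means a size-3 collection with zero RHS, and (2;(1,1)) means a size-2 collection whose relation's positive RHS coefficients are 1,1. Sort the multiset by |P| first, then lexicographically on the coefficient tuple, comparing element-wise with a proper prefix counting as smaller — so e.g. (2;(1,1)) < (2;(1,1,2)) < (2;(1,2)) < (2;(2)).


9 minimal non-faces of Δ(Σ) (on 6 rays):

  P = {1,3}:  v_{1} + v_{3} = 0 — sig = (2;())
  P = {5,6}:  v_{5} + v_{6} = 0 — sig = (2;())
  P = {1,2}:  v_{1} + v_{2} = v_{4} — sig = (2;(1))
  P = {1,4}:  v_{1} + v_{4} = v_{5} — sig = (2;(1))
  P = {3,4}:  v_{3} + v_{4} = v_{2} — sig = (2;(1))
  P = {3,5}:  v_{3} + v_{5} = v_{4} — sig = (2;(1))
  P = {4,6}:  v_{4} + v_{6} = v_{3} — sig = (2;(1))
  P = {2,5}:  v_{2} + v_{5} = 2·v_{4} — sig = (2;(2))
  P = {2,6}:  v_{2} + v_{6} = 2·v_{3} — sig = (2;(2))

Hence PRS(X_Σ) =
{ (2;()) ×2,  (2;(1)) ×5,  (2;(2)) ×2 }


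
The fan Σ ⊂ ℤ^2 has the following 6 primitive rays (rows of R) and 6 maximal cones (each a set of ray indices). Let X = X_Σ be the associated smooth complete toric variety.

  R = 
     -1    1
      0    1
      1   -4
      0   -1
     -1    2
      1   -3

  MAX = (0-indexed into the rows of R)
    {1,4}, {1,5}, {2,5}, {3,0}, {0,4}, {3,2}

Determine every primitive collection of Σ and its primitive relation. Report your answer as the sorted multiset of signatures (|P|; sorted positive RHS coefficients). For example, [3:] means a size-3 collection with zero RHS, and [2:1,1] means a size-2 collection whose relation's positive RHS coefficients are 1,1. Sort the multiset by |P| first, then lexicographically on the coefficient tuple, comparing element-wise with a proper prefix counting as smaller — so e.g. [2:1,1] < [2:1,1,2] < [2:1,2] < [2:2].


Primitive collections (9):

  {1,3}:  v_{1} + v_{3} = 0  →  sig = [2:]
  {0,1}:  v_{0} + v_{1} = v_{4}  →  sig = [2:1]
  {1,2}:  v_{1} + v_{2} = v_{5}  →  sig = [2:1]
  {3,4}:  v_{3} + v_{4} = v_{0}  →  sig = [2:1]
  {3,5}:  v_{3} + v_{5} = v_{2}  →  sig = [2:1]
  {4,5}:  v_{4} + v_{5} = v_{3}  →  sig = [2:1]
  {0,5}:  v_{0} + v_{5} = 2·v_{3}  →  sig = [2:2]
  {2,4}:  v_{2} + v_{4} = 2·v_{3}  →  sig = [2:2]
  {0,2}:  v_{0} + v_{2} = 3·v_{3}  →  sig = [2:3]

Hence PRS(X_Σ) =
    [2:]
    [2:1]
    [2:1]
    [2:1]
    [2:1]
    [2:1]
    [2:2]
    [2:2]
    [2:3]


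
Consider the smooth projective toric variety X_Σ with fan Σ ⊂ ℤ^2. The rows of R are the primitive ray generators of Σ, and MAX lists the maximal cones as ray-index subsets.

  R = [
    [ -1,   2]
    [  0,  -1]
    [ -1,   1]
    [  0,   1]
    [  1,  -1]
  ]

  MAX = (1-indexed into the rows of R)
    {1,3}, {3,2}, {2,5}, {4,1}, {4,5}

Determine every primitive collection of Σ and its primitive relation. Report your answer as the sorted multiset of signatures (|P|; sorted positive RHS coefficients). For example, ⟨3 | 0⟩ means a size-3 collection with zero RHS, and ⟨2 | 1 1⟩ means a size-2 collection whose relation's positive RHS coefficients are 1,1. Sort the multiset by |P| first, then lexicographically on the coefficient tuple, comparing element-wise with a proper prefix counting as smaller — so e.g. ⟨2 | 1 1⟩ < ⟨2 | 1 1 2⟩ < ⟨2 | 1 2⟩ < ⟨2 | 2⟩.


Σ has 5 primitive collections:

  P = {2,4}:  v_{2} + v_{4} = 0  →  sig = ⟨2 | 0⟩
  P = {3,5}:  v_{3} + v_{5} = 0  →  sig = ⟨2 | 0⟩
  P = {1,2}:  v_{1} + v_{2} = v_{3}  →  sig = ⟨2 | 1⟩
  P = {1,5}:  v_{1} + v_{5} = v_{4}  →  sig = ⟨2 | 1⟩
  P = {3,4}:  v_{3} + v_{4} = v_{1}  →  sig = ⟨2 | 1⟩

so the primitive-relation signature multiset is
{ ⟨2 | 0⟩ ×2,  ⟨2 | 1⟩ ×3 }


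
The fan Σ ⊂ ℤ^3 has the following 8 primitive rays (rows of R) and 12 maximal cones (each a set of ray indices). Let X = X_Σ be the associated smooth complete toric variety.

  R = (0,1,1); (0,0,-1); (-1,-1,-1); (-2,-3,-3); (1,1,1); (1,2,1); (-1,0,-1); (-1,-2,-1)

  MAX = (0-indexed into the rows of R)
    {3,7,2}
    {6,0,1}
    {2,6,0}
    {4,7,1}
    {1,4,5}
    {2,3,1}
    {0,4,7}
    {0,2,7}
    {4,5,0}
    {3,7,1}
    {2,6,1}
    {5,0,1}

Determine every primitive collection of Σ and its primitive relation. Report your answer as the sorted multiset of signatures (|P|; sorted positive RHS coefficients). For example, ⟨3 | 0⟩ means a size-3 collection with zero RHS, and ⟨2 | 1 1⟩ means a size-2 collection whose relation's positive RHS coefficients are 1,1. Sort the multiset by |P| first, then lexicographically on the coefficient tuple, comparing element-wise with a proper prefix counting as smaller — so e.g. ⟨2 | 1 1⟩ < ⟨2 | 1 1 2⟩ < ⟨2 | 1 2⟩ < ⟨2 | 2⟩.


Minimal non-faces — 14 found among 8 rays, 12 max cones:

  P={2,4}:  v_{2} + v_{4} = 0  so sig = ⟨2 | 0⟩
  P={5,7}:  v_{5} + v_{7} = 0  so sig = ⟨2 | 0⟩
  P={2,5}:  v_{2} + v_{5} = v_{0} + v_{1}  so sig = ⟨2 | 1 1⟩
  P={3,4}:  v_{3} + v_{4} = v_{1} + v_{7}  so sig = ⟨2 | 1 1⟩
  P={3,5}:  v_{3} + v_{5} = v_{1} + v_{2}  so sig = ⟨2 | 1 1⟩
  P={4,6}:  v_{4} + v_{6} = v_{0} + v_{1}  so sig = ⟨2 | 1 1⟩
  P={3,6}:  v_{3} + v_{6} = v_{1} + 3·v_{2}  so sig = ⟨2 | 1 3⟩
  P={0,3}:  v_{0} + v_{3} = 2·v_{2}  so sig = ⟨2 | 2⟩
  P={6,7}:  v_{6} + v_{7} = 2·v_{2}  so sig = ⟨2 | 2⟩
  P={5,6}:  v_{5} + v_{6} = 2·v_{0} + 2·v_{1}  so sig = ⟨2 | 2 2⟩
  P={0,1,2}:  v_{0} + v_{1} + v_{2} = v_{6}  so sig = ⟨3 | 1⟩
  P={0,1,4}:  v_{0} + v_{1} + v_{4} = v_{5}  so sig = ⟨3 | 1⟩
  P={0,1,7}:  v_{0} + v_{1} + v_{7} = v_{2}  so sig = ⟨3 | 1⟩
  P={1,2,7}:  v_{1} + v_{2} + v_{7} = v_{3}  so sig = ⟨3 | 1⟩

so the primitive-relation signature multiset is
{ ⟨2 | 0⟩ ×2,  ⟨2 | 1 1⟩ ×4,  ⟨2 | 1 3⟩,  ⟨2 | 2⟩ ×2,  ⟨2 | 2 2⟩,  ⟨3 | 1⟩ ×4 }


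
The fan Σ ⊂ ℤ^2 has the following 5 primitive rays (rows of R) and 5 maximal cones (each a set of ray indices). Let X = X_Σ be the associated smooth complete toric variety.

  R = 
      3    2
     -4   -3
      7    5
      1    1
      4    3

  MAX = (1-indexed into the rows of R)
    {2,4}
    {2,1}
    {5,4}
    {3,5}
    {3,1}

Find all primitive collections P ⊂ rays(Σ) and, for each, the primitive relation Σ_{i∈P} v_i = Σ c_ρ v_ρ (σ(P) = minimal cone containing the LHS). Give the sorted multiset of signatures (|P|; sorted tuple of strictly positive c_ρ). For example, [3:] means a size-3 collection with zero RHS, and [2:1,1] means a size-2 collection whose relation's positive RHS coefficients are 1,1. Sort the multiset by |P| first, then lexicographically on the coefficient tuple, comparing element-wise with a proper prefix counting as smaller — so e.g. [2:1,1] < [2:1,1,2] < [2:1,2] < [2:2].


5 collections generate NE(X_Σ); each relation:

  P = {2,5}:  v_{2} + v_{5} = 0  ⟹  sig = [2:]
  P = {1,4}:  v_{1} + v_{4} = v_{5}  ⟹  sig = [2:1]
  P = {1,5}:  v_{1} + v_{5} = v_{3}  ⟹  sig = [2:1]
  P = {2,3}:  v_{2} + v_{3} = v_{1}  ⟹  sig = [2:1]
  P = {3,4}:  v_{3} + v_{4} = 2·v_{5}  ⟹  sig = [2:2]

so the primitive-relation signature multiset is
    [2:]
    [2:1]
    [2:1]
    [2:1]
    [2:2]


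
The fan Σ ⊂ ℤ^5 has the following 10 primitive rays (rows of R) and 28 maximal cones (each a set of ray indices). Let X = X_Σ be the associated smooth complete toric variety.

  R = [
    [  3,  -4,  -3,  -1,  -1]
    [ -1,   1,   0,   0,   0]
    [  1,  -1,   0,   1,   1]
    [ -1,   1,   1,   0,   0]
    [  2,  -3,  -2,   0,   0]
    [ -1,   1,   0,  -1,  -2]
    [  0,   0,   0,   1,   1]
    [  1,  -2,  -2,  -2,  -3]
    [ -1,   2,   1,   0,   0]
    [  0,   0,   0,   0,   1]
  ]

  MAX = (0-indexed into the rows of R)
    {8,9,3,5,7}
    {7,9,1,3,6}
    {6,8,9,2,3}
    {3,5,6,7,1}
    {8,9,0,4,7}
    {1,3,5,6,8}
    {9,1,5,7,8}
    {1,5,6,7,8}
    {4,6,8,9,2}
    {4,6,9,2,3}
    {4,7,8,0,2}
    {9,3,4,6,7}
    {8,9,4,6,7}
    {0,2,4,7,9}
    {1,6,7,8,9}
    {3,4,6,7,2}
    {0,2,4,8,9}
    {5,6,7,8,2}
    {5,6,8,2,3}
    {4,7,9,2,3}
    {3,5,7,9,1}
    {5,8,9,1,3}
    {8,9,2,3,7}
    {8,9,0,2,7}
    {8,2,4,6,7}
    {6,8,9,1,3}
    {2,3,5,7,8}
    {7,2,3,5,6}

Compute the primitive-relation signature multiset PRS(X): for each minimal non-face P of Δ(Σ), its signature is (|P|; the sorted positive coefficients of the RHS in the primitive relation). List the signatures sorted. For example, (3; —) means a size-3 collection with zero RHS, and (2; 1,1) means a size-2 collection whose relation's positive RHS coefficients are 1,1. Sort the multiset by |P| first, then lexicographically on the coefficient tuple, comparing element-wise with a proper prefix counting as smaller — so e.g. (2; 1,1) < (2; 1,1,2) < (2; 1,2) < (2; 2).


Primitive collections (14):

  • {1,2}:  v_{1} + v_{2} = v_{6}  →  sig = (2; 1)
  • {4,5}:  v_{4} + v_{5} = v_{6} + v_{7}  →  sig = (2; 1,1)
  • {0,3}:  v_{0} + v_{3} = v_{2} + v_{7} + v_{9}  →  sig = (2; 1,1,1)
  • {0,5}:  v_{0} + v_{5} = v_{4} + v_{7} + v_{8}  →  sig = (2; 1,1,1)
  • {0,1}:  v_{0} + v_{1} = v_{4} + v_{6} + v_{7} + v_{8} + v_{9}  →  sig = (2; 1,1,1,1,1)
  • {1,4}:  v_{1} + v_{4} = 2·v_{6} + v_{7} + v_{9}  →  sig = (2; 1,1,2)
  • {0,6}:  v_{0} + v_{6} = 2·v_{4} + v_{8}  →  sig = (2; 1,2)
  • {2,5,9}:  v_{2} + v_{5} + v_{9} = 0  →  sig = (3; —)
  • {3,4,8}:  v_{3} + v_{4} + v_{8} = 0  →  sig = (3; —)
  • {5,6,9}:  v_{5} + v_{6} + v_{9} = v_{1}  →  sig = (3; 1)
  • {2,6,7,9}:  v_{2} + v_{6} + v_{7} + v_{9} = v_{4}  →  sig = (4; 1)
  • {3,6,7,8}:  v_{3} + v_{6} + v_{7} + v_{8} = v_{5}  →  sig = (4; 1)
  • {1,3,7,8}:  v_{1} + v_{3} + v_{7} + v_{8} = 2·v_{5} + v_{9}  →  sig = (4; 1,2)
  • {2,4,7,8,9}:  v_{2} + v_{4} + v_{7} + v_{8} + v_{9} = v_{0}  →  sig = (5; 1)

Signatures (|P|; sorted positive RHS coefficients), sorted:
{ (2; 1),  (2; 1,1),  (2; 1,1,1) ×2,  (2; 1,1,1,1,1),  (2; 1,1,2),  (2; 1,2),  (3; —) ×2,  (3; 1),  (4; 1) ×2,  (4; 1,2),  (5; 1) }


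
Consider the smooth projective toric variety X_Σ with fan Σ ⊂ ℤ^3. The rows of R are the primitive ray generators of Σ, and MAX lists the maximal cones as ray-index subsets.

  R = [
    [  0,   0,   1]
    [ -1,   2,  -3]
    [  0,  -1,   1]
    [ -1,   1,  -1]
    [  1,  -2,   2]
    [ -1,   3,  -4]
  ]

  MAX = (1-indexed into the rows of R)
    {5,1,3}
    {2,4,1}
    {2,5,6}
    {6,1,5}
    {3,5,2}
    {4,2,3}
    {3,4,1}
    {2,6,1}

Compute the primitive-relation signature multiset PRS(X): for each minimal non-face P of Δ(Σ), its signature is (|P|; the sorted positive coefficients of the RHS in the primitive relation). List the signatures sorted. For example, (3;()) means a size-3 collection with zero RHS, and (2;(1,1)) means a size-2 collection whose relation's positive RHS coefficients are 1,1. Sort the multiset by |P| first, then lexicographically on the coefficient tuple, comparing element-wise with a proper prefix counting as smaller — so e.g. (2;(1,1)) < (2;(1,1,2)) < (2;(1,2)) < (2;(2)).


5 collections generate NE(X_Σ); each relation:

  {3,6}:  v_{3} + v_{6} = v_{2}  ⟹  sig = (2;(1))
  {4,5}:  v_{4} + v_{5} = v_{3}  ⟹  sig = (2;(1))
  {4,6}:  v_{4} + v_{6} = v_{1} + 2·v_{2}  ⟹  sig = (2;(1,2))
  {1,2,5}:  v_{1} + v_{2} + v_{5} = 0  ⟹  sig = (3;())
  {1,2,3}:  v_{1} + v_{2} + v_{3} = v_{4}  ⟹  sig = (3;(1))

Signatures (|P|; sorted positive RHS coefficients), sorted:
    |P|=2: 3 collections, coeffs (1), (1), (1,2)
    |P|=3: 2 collections, coeffs (), (1)


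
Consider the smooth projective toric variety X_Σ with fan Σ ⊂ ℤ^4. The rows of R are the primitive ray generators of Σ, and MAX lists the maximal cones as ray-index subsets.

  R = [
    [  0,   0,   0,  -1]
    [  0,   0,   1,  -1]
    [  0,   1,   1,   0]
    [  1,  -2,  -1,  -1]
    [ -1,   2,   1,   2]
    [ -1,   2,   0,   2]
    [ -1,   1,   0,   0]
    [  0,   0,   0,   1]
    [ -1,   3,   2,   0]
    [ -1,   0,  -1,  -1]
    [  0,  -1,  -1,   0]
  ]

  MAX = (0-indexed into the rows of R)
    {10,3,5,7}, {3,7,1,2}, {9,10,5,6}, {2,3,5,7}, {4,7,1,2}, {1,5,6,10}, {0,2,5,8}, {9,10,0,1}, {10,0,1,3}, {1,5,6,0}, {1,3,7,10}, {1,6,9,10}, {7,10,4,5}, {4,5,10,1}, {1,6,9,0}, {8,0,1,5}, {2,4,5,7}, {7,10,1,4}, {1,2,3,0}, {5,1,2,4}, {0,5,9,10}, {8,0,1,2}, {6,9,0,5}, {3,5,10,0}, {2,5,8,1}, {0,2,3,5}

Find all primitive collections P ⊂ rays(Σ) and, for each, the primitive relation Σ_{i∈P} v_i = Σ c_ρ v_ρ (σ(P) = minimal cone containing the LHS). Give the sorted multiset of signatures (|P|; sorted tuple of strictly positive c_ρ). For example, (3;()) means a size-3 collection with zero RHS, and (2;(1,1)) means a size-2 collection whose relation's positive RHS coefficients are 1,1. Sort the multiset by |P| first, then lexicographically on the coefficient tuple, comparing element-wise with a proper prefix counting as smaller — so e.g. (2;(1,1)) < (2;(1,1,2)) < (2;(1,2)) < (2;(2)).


|primitive collections| = 24. Relations:

  P = {0,7}:  v_{0} + v_{7} = 0  ⇒ sig = (2;())
  P = {2,10}:  v_{2} + v_{10} = 0  ⇒ sig = (2;())
  P = {3,4}:  v_{3} + v_{4} = v_{7}  ⇒ sig = (2;(1))
  P = {0,4}:  v_{0} + v_{4} = v_{1} + v_{5}  ⇒ sig = (2;(1,1))
  P = {2,9}:  v_{2} + v_{9} = v_{0} + v_{6}  ⇒ sig = (2;(1,1))
  P = {3,6}:  v_{3} + v_{6} = v_{0} + v_{10}  ⇒ sig = (2;(1,1))
  P = {3,8}:  v_{3} + v_{8} = v_{0} + v_{2}  ⇒ sig = (2;(1,1))
  P = {7,9}:  v_{7} + v_{9} = v_{6} + v_{10}  ⇒ sig = (2;(1,1))
  P = {2,6}:  v_{2} + v_{6} = v_{0} + v_{1} + v_{5}  ⇒ sig = (2;(1,1,1))
  P = {6,7}:  v_{6} + v_{7} = v_{1} + v_{5} + v_{10}  ⇒ sig = (2;(1,1,1))
  P = {7,8}:  v_{7} + v_{8} = v_{1} + v_{2} + v_{5}  ⇒ sig = (2;(1,1,1))
  P = {8,10}:  v_{8} + v_{10} = v_{0} + v_{1} + v_{5}  ⇒ sig = (2;(1,1,1))
  P = {4,9}:  v_{4} + v_{9} = v_{1} + v_{5} + v_{6} + v_{10}  ⇒ sig = (2;(1,1,1,1))
  P = {8,9}:  v_{8} + v_{9} = 2·v_{0} + v_{1} + v_{5} + v_{6}  ⇒ sig = (2;(1,1,1,2))
  P = {4,6}:  v_{4} + v_{6} = 2·v_{1} + 2·v_{5} + v_{10}  ⇒ sig = (2;(1,2,2))
  P = {4,8}:  v_{4} + v_{8} = 2·v_{1} + v_{2} + 2·v_{5}  ⇒ sig = (2;(1,2,2))
  P = {3,9}:  v_{3} + v_{9} = 2·v_{0} + 2·v_{10}  ⇒ sig = (2;(2,2))
  P = {6,8}:  v_{6} + v_{8} = 2·v_{0} + 2·v_{1} + 2·v_{5}  ⇒ sig = (2;(2,2,2))
  P = {1,3,5}:  v_{1} + v_{3} + v_{5} = 0  ⇒ sig = (3;())
  P = {0,6,10}:  v_{0} + v_{6} + v_{10} = v_{9}  ⇒ sig = (3;(1))
  P = {1,5,7}:  v_{1} + v_{5} + v_{7} = v_{4}  ⇒ sig = (3;(1))
  P = {1,5,9}:  v_{1} + v_{5} + v_{9} = 2·v_{6}  ⇒ sig = (3;(2))
  P = {0,1,2,5}:  v_{0} + v_{1} + v_{2} + v_{5} = v_{8}  ⇒ sig = (4;(1))
  P = {0,1,5,10}:  v_{0} + v_{1} + v_{5} + v_{10} = v_{6}  ⇒ sig = (4;(1))

Sorted signature multiset PRS(X):
    |P|=2: 18 collections, coeffs (), (), (1), (1,1), (1,1), (1,1), (1,1), (1,1), (1,1,1), (1,1,1), (1,1,1), (1,1,1), (1,1,1,1), (1,1,1,2), (1,2,2), (1,2,2), (2,2), (2,2,2)
    |P|=3: 4 collections, coeffs (), (1), (1), (2)
    |P|=4: 2 collections, coeffs (1), (1)


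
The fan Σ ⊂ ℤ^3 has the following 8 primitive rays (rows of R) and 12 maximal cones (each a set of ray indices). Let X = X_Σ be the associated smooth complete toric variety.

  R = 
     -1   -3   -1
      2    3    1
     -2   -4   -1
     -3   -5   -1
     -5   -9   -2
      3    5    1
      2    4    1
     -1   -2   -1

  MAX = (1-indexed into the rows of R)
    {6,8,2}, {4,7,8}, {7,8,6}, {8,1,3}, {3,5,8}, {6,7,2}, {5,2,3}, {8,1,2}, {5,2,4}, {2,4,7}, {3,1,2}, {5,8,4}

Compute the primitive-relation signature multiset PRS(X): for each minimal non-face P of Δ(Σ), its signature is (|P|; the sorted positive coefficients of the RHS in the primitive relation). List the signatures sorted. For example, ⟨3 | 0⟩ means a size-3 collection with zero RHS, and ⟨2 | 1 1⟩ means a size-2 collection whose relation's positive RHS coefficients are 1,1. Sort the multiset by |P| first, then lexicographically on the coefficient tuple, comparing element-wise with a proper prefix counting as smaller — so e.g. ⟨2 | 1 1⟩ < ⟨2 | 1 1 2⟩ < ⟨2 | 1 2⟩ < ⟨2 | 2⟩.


Minimal non-faces — 14 found among 8 rays, 12 max cones:

  {3,7}:  v_{3} + v_{7} = 0 — sig = ⟨2 | 0⟩
  {4,6}:  v_{4} + v_{6} = 0 — sig = ⟨2 | 0⟩
  {3,4}:  v_{3} + v_{4} = v_{5} — sig = ⟨2 | 1⟩
  {5,6}:  v_{5} + v_{6} = v_{3} — sig = ⟨2 | 1⟩
  {5,7}:  v_{5} + v_{7} = v_{4} — sig = ⟨2 | 1⟩
  {1,7}:  v_{1} + v_{7} = v_{2} + v_{8} — sig = ⟨2 | 1 1⟩
  {3,6}:  v_{3} + v_{6} = v_{2} + v_{8} — sig = ⟨2 | 1 1⟩
  {1,4}:  v_{1} + v_{4} = 2·v_{3} — sig = ⟨2 | 2⟩
  {1,6}:  v_{1} + v_{6} = 2·v_{2} + 2·v_{8} — sig = ⟨2 | 2 2⟩
  {1,5}:  v_{1} + v_{5} = 3·v_{3} — sig = ⟨2 | 3⟩
  {2,3,8}:  v_{2} + v_{3} + v_{8} = v_{1} — sig = ⟨3 | 1⟩
  {2,4,8}:  v_{2} + v_{4} + v_{8} = v_{3} — sig = ⟨3 | 1⟩
  {2,7,8}:  v_{2} + v_{7} + v_{8} = v_{6} — sig = ⟨3 | 1⟩
  {2,5,8}:  v_{2} + v_{5} + v_{8} = 2·v_{3} — sig = ⟨3 | 2⟩

Signatures (|P|; sorted positive RHS coefficients), sorted:
[⟨2 | 0⟩, ⟨2 | 0⟩, ⟨2 | 1⟩, ⟨2 | 1⟩, ⟨2 | 1⟩, ⟨2 | 1 1⟩, ⟨2 | 1 1⟩, ⟨2 | 2⟩, ⟨2 | 2 2⟩, ⟨2 | 3⟩, ⟨3 | 1⟩, ⟨3 | 1⟩, ⟨3 | 1⟩, ⟨3 | 2⟩]


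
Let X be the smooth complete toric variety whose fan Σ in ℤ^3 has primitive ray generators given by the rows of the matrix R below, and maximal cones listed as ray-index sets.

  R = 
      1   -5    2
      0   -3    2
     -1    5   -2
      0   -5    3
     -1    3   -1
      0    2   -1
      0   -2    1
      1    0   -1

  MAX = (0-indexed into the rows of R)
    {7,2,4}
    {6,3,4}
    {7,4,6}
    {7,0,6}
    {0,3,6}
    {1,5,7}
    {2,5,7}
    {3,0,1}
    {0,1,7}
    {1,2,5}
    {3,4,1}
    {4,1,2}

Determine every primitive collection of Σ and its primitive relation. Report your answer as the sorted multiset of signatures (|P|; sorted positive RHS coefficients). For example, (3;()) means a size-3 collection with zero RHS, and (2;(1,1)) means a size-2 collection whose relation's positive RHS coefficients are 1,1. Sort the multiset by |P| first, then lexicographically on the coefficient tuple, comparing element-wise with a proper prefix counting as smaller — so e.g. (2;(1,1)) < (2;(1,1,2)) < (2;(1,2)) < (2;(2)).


12 minimal non-faces of Δ(Σ) (on 8 rays):

  P={0,2}:  v_{0} + v_{2} = 0  →  sig = (2;())
  P={5,6}:  v_{5} + v_{6} = 0  →  sig = (2;())
  P={0,4}:  v_{0} + v_{4} = v_{6}  →  sig = (2;(1))
  P={1,6}:  v_{1} + v_{6} = v_{3}  →  sig = (2;(1))
  P={2,6}:  v_{2} + v_{6} = v_{4}  →  sig = (2;(1))
  P={3,5}:  v_{3} + v_{5} = v_{1}  →  sig = (2;(1))
  P={3,7}:  v_{3} + v_{7} = v_{0}  →  sig = (2;(1))
  P={4,5}:  v_{4} + v_{5} = v_{2}  →  sig = (2;(1))
  P={0,5}:  v_{0} + v_{5} = v_{1} + v_{7}  →  sig = (2;(1,1))
  P={2,3}:  v_{2} + v_{3} = v_{1} + v_{4}  →  sig = (2;(1,1))
  P={1,4,7}:  v_{1} + v_{4} + v_{7} = 0  →  sig = (3;())
  P={1,2,7}:  v_{1} + v_{2} + v_{7} = v_{5}  →  sig = (3;(1))

so the primitive-relation signature multiset is
[(2;()), (2;()), (2;(1)), (2;(1)), (2;(1)), (2;(1)), (2;(1)), (2;(1)), (2;(1,1)), (2;(1,1)), (3;()), (3;(1))]


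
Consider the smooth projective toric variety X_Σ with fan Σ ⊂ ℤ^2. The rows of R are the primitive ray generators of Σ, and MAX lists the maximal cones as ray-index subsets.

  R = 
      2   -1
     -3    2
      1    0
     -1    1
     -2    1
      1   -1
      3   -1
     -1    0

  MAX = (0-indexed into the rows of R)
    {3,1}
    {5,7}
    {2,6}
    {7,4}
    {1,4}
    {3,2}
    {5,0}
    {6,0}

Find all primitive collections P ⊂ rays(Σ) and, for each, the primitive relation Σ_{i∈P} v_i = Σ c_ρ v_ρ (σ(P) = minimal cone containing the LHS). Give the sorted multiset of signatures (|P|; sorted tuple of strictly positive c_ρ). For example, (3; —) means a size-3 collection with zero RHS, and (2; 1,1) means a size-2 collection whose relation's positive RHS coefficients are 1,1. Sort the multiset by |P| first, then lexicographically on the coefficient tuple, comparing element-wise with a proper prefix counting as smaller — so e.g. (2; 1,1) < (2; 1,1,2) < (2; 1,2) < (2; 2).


Δ(Σ) — 8 vertices, 20 min non-faces:

  P = {0,4}:  v_{0} + v_{4} = 0  ⇒ sig = (2; —)
  P = {2,7}:  v_{2} + v_{7} = 0  ⇒ sig = (2; —)
  P = {3,5}:  v_{3} + v_{5} = 0  ⇒ sig = (2; —)
  P = {0,1}:  v_{0} + v_{1} = v_{3}  ⇒ sig = (2; 1)
  P = {0,2}:  v_{0} + v_{2} = v_{6}  ⇒ sig = (2; 1)
  P = {0,3}:  v_{0} + v_{3} = v_{2}  ⇒ sig = (2; 1)
  P = {0,7}:  v_{0} + v_{7} = v_{5}  ⇒ sig = (2; 1)
  P = {1,5}:  v_{1} + v_{5} = v_{4}  ⇒ sig = (2; 1)
  P = {2,4}:  v_{2} + v_{4} = v_{3}  ⇒ sig = (2; 1)
  P = {2,5}:  v_{2} + v_{5} = v_{0}  ⇒ sig = (2; 1)
  P = {3,4}:  v_{3} + v_{4} = v_{1}  ⇒ sig = (2; 1)
  P = {3,7}:  v_{3} + v_{7} = v_{4}  ⇒ sig = (2; 1)
  P = {4,5}:  v_{4} + v_{5} = v_{7}  ⇒ sig = (2; 1)
  P = {4,6}:  v_{4} + v_{6} = v_{2}  ⇒ sig = (2; 1)
  P = {6,7}:  v_{6} + v_{7} = v_{0}  ⇒ sig = (2; 1)
  P = {1,6}:  v_{1} + v_{6} = v_{2} + v_{3}  ⇒ sig = (2; 1,1)
  P = {1,2}:  v_{1} + v_{2} = 2·v_{3}  ⇒ sig = (2; 2)
  P = {1,7}:  v_{1} + v_{7} = 2·v_{4}  ⇒ sig = (2; 2)
  P = {3,6}:  v_{3} + v_{6} = 2·v_{2}  ⇒ sig = (2; 2)
  P = {5,6}:  v_{5} + v_{6} = 2·v_{0}  ⇒ sig = (2; 2)

Hence PRS(X_Σ) =
[(2; —), (2; —), (2; —), (2; 1), (2; 1), (2; 1), (2; 1), (2; 1), (2; 1), (2; 1), (2; 1), (2; 1), (2; 1), (2; 1), (2; 1), (2; 1,1), (2; 2), (2; 2), (2; 2), (2; 2)]


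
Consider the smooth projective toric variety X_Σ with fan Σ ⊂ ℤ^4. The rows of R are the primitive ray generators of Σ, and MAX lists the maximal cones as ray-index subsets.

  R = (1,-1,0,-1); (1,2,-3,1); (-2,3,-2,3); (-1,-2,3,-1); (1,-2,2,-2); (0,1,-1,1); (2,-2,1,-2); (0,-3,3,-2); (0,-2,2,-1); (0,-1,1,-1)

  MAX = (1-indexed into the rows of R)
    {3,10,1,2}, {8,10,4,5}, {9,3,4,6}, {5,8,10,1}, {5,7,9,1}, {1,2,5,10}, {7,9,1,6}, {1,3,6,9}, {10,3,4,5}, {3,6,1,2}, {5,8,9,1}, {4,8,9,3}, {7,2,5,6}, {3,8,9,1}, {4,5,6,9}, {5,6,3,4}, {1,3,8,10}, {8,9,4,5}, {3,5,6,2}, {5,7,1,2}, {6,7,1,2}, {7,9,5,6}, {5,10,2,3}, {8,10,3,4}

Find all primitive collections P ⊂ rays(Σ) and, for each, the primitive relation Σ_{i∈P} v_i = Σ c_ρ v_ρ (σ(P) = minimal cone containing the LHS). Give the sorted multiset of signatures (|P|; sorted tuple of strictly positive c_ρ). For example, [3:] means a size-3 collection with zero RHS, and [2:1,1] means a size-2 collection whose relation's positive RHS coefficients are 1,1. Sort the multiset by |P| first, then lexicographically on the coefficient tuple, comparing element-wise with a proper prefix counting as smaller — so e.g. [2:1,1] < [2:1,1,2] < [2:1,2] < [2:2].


|primitive collections| = 15. Relations:

  • {2,4}:  v_{2} + v_{4} = 0 ; sig = [2:]
  • {6,10}:  v_{6} + v_{10} = 0 ; sig = [2:]
  • {1,4}:  v_{1} + v_{4} = v_{8} ; sig = [2:1]
  • {2,8}:  v_{2} + v_{8} = v_{1} ; sig = [2:1]
  • {3,7}:  v_{3} + v_{7} = v_{6} ; sig = [2:1]
  • {6,8}:  v_{6} + v_{8} = v_{9} ; sig = [2:1]
  • {9,10}:  v_{9} + v_{10} = v_{8} ; sig = [2:1]
  • {2,9}:  v_{2} + v_{9} = v_{1} + v_{6} ; sig = [2:1,1]
  • {4,7}:  v_{4} + v_{7} = v_{5} + v_{9} ; sig = [2:1,1]
  • {7,10}:  v_{7} + v_{10} = v_{1} + v_{5} ; sig = [2:1,1]
  • {7,8}:  v_{7} + v_{8} = v_{1} + v_{5} + v_{9} ; sig = [2:1,1,1]
  • {1,3,5}:  v_{1} + v_{3} + v_{5} = 0 ; sig = [3:]
  • {1,5,6}:  v_{1} + v_{5} + v_{6} = v_{7} ; sig = [3:1]
  • {3,5,8}:  v_{3} + v_{5} + v_{8} = v_{4} ; sig = [3:1]
  • {3,5,9}:  v_{3} + v_{5} + v_{9} = v_{4} + v_{6} ; sig = [3:1,1]

so the primitive-relation signature multiset is
    [2:]
    [2:]
    [2:1]
    [2:1]
    [2:1]
    [2:1]
    [2:1]
    [2:1,1]
    [2:1,1]
    [2:1,1]
    [2:1,1,1]
    [3:]
    [3:1]
    [3:1]
    [3:1,1]
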